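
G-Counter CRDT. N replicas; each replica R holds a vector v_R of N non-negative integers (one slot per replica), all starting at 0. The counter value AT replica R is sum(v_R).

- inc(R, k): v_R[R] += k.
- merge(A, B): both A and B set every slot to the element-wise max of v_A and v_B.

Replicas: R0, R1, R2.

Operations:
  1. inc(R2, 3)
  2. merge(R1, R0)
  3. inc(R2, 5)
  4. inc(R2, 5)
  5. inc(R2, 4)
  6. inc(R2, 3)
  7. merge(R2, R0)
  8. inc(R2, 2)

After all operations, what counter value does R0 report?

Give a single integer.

Answer: 20

Derivation:
Op 1: inc R2 by 3 -> R2=(0,0,3) value=3
Op 2: merge R1<->R0 -> R1=(0,0,0) R0=(0,0,0)
Op 3: inc R2 by 5 -> R2=(0,0,8) value=8
Op 4: inc R2 by 5 -> R2=(0,0,13) value=13
Op 5: inc R2 by 4 -> R2=(0,0,17) value=17
Op 6: inc R2 by 3 -> R2=(0,0,20) value=20
Op 7: merge R2<->R0 -> R2=(0,0,20) R0=(0,0,20)
Op 8: inc R2 by 2 -> R2=(0,0,22) value=22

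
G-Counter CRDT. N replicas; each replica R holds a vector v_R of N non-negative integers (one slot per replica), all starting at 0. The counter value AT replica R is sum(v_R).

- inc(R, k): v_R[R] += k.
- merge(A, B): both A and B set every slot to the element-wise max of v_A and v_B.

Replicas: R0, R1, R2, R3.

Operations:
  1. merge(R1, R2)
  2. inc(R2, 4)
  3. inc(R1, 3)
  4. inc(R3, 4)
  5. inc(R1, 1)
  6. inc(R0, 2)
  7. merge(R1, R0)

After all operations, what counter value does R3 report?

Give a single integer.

Op 1: merge R1<->R2 -> R1=(0,0,0,0) R2=(0,0,0,0)
Op 2: inc R2 by 4 -> R2=(0,0,4,0) value=4
Op 3: inc R1 by 3 -> R1=(0,3,0,0) value=3
Op 4: inc R3 by 4 -> R3=(0,0,0,4) value=4
Op 5: inc R1 by 1 -> R1=(0,4,0,0) value=4
Op 6: inc R0 by 2 -> R0=(2,0,0,0) value=2
Op 7: merge R1<->R0 -> R1=(2,4,0,0) R0=(2,4,0,0)

Answer: 4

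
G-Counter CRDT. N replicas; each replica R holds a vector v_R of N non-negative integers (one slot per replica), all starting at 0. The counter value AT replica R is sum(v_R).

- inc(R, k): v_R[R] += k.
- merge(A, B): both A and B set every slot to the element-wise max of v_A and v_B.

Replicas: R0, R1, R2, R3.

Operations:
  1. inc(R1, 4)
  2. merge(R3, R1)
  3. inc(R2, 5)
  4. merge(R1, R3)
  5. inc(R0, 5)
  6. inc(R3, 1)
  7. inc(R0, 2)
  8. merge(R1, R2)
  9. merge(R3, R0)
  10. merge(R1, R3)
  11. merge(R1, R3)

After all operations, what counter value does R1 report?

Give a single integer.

Answer: 17

Derivation:
Op 1: inc R1 by 4 -> R1=(0,4,0,0) value=4
Op 2: merge R3<->R1 -> R3=(0,4,0,0) R1=(0,4,0,0)
Op 3: inc R2 by 5 -> R2=(0,0,5,0) value=5
Op 4: merge R1<->R3 -> R1=(0,4,0,0) R3=(0,4,0,0)
Op 5: inc R0 by 5 -> R0=(5,0,0,0) value=5
Op 6: inc R3 by 1 -> R3=(0,4,0,1) value=5
Op 7: inc R0 by 2 -> R0=(7,0,0,0) value=7
Op 8: merge R1<->R2 -> R1=(0,4,5,0) R2=(0,4,5,0)
Op 9: merge R3<->R0 -> R3=(7,4,0,1) R0=(7,4,0,1)
Op 10: merge R1<->R3 -> R1=(7,4,5,1) R3=(7,4,5,1)
Op 11: merge R1<->R3 -> R1=(7,4,5,1) R3=(7,4,5,1)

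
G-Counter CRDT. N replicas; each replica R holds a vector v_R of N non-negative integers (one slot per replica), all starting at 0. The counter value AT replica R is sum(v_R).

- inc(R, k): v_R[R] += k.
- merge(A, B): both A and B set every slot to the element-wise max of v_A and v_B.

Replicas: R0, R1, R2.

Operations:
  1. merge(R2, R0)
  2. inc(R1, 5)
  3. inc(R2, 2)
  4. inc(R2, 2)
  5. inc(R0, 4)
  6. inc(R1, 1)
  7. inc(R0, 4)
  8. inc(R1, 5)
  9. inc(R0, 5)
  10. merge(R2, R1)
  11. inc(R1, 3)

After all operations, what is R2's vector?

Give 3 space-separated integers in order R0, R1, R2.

Answer: 0 11 4

Derivation:
Op 1: merge R2<->R0 -> R2=(0,0,0) R0=(0,0,0)
Op 2: inc R1 by 5 -> R1=(0,5,0) value=5
Op 3: inc R2 by 2 -> R2=(0,0,2) value=2
Op 4: inc R2 by 2 -> R2=(0,0,4) value=4
Op 5: inc R0 by 4 -> R0=(4,0,0) value=4
Op 6: inc R1 by 1 -> R1=(0,6,0) value=6
Op 7: inc R0 by 4 -> R0=(8,0,0) value=8
Op 8: inc R1 by 5 -> R1=(0,11,0) value=11
Op 9: inc R0 by 5 -> R0=(13,0,0) value=13
Op 10: merge R2<->R1 -> R2=(0,11,4) R1=(0,11,4)
Op 11: inc R1 by 3 -> R1=(0,14,4) value=18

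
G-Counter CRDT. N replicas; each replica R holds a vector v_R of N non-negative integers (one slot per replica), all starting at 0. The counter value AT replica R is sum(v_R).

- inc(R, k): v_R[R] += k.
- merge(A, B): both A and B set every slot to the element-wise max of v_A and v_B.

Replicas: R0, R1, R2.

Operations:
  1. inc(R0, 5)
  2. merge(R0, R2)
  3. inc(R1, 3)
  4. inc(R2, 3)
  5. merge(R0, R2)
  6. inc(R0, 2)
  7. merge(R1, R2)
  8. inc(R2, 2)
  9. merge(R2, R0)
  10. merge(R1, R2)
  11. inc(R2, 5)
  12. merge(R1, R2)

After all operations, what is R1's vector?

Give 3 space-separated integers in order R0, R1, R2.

Answer: 7 3 10

Derivation:
Op 1: inc R0 by 5 -> R0=(5,0,0) value=5
Op 2: merge R0<->R2 -> R0=(5,0,0) R2=(5,0,0)
Op 3: inc R1 by 3 -> R1=(0,3,0) value=3
Op 4: inc R2 by 3 -> R2=(5,0,3) value=8
Op 5: merge R0<->R2 -> R0=(5,0,3) R2=(5,0,3)
Op 6: inc R0 by 2 -> R0=(7,0,3) value=10
Op 7: merge R1<->R2 -> R1=(5,3,3) R2=(5,3,3)
Op 8: inc R2 by 2 -> R2=(5,3,5) value=13
Op 9: merge R2<->R0 -> R2=(7,3,5) R0=(7,3,5)
Op 10: merge R1<->R2 -> R1=(7,3,5) R2=(7,3,5)
Op 11: inc R2 by 5 -> R2=(7,3,10) value=20
Op 12: merge R1<->R2 -> R1=(7,3,10) R2=(7,3,10)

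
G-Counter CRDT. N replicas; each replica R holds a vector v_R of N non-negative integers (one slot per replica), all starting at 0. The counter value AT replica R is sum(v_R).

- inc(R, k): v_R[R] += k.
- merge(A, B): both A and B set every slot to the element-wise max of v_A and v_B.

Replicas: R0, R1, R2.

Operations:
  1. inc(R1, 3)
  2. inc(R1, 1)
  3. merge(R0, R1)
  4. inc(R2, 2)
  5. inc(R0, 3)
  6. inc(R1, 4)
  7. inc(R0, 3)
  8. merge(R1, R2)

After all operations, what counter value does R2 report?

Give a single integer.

Op 1: inc R1 by 3 -> R1=(0,3,0) value=3
Op 2: inc R1 by 1 -> R1=(0,4,0) value=4
Op 3: merge R0<->R1 -> R0=(0,4,0) R1=(0,4,0)
Op 4: inc R2 by 2 -> R2=(0,0,2) value=2
Op 5: inc R0 by 3 -> R0=(3,4,0) value=7
Op 6: inc R1 by 4 -> R1=(0,8,0) value=8
Op 7: inc R0 by 3 -> R0=(6,4,0) value=10
Op 8: merge R1<->R2 -> R1=(0,8,2) R2=(0,8,2)

Answer: 10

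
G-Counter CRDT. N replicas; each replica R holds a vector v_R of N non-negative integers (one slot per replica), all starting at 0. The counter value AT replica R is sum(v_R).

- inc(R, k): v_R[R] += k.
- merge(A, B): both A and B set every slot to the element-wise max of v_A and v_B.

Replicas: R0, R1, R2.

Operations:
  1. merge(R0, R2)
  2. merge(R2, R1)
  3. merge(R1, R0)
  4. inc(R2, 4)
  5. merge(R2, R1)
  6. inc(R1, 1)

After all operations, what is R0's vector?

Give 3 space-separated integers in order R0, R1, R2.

Answer: 0 0 0

Derivation:
Op 1: merge R0<->R2 -> R0=(0,0,0) R2=(0,0,0)
Op 2: merge R2<->R1 -> R2=(0,0,0) R1=(0,0,0)
Op 3: merge R1<->R0 -> R1=(0,0,0) R0=(0,0,0)
Op 4: inc R2 by 4 -> R2=(0,0,4) value=4
Op 5: merge R2<->R1 -> R2=(0,0,4) R1=(0,0,4)
Op 6: inc R1 by 1 -> R1=(0,1,4) value=5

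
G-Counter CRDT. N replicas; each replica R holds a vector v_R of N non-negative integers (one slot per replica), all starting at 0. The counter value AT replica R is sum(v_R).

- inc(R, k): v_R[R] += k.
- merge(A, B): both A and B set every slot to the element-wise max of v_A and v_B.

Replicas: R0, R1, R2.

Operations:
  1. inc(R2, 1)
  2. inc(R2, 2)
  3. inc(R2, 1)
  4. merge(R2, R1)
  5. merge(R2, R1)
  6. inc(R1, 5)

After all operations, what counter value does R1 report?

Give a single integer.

Op 1: inc R2 by 1 -> R2=(0,0,1) value=1
Op 2: inc R2 by 2 -> R2=(0,0,3) value=3
Op 3: inc R2 by 1 -> R2=(0,0,4) value=4
Op 4: merge R2<->R1 -> R2=(0,0,4) R1=(0,0,4)
Op 5: merge R2<->R1 -> R2=(0,0,4) R1=(0,0,4)
Op 6: inc R1 by 5 -> R1=(0,5,4) value=9

Answer: 9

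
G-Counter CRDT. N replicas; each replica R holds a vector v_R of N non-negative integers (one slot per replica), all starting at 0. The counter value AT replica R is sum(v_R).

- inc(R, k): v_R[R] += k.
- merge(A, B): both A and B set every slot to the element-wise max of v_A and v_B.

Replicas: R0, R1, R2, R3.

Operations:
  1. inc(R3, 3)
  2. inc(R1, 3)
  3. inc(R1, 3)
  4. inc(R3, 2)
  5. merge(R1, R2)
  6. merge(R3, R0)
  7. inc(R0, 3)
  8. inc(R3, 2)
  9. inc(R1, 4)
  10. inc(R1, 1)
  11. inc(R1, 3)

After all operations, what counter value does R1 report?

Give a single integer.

Op 1: inc R3 by 3 -> R3=(0,0,0,3) value=3
Op 2: inc R1 by 3 -> R1=(0,3,0,0) value=3
Op 3: inc R1 by 3 -> R1=(0,6,0,0) value=6
Op 4: inc R3 by 2 -> R3=(0,0,0,5) value=5
Op 5: merge R1<->R2 -> R1=(0,6,0,0) R2=(0,6,0,0)
Op 6: merge R3<->R0 -> R3=(0,0,0,5) R0=(0,0,0,5)
Op 7: inc R0 by 3 -> R0=(3,0,0,5) value=8
Op 8: inc R3 by 2 -> R3=(0,0,0,7) value=7
Op 9: inc R1 by 4 -> R1=(0,10,0,0) value=10
Op 10: inc R1 by 1 -> R1=(0,11,0,0) value=11
Op 11: inc R1 by 3 -> R1=(0,14,0,0) value=14

Answer: 14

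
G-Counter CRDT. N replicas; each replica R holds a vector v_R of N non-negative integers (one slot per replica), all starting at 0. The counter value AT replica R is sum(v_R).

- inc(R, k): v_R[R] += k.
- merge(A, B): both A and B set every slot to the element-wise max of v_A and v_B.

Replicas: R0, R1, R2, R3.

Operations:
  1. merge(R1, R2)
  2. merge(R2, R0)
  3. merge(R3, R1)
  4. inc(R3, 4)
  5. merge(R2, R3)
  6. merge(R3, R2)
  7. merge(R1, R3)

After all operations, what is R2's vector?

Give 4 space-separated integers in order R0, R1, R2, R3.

Op 1: merge R1<->R2 -> R1=(0,0,0,0) R2=(0,0,0,0)
Op 2: merge R2<->R0 -> R2=(0,0,0,0) R0=(0,0,0,0)
Op 3: merge R3<->R1 -> R3=(0,0,0,0) R1=(0,0,0,0)
Op 4: inc R3 by 4 -> R3=(0,0,0,4) value=4
Op 5: merge R2<->R3 -> R2=(0,0,0,4) R3=(0,0,0,4)
Op 6: merge R3<->R2 -> R3=(0,0,0,4) R2=(0,0,0,4)
Op 7: merge R1<->R3 -> R1=(0,0,0,4) R3=(0,0,0,4)

Answer: 0 0 0 4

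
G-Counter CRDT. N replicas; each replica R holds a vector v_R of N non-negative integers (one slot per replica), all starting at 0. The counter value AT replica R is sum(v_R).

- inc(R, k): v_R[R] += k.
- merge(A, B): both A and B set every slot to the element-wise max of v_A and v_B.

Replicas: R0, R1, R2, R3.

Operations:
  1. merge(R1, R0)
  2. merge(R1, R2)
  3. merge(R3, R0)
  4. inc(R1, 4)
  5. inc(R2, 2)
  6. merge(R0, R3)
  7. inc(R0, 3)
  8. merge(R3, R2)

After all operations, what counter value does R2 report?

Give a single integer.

Answer: 2

Derivation:
Op 1: merge R1<->R0 -> R1=(0,0,0,0) R0=(0,0,0,0)
Op 2: merge R1<->R2 -> R1=(0,0,0,0) R2=(0,0,0,0)
Op 3: merge R3<->R0 -> R3=(0,0,0,0) R0=(0,0,0,0)
Op 4: inc R1 by 4 -> R1=(0,4,0,0) value=4
Op 5: inc R2 by 2 -> R2=(0,0,2,0) value=2
Op 6: merge R0<->R3 -> R0=(0,0,0,0) R3=(0,0,0,0)
Op 7: inc R0 by 3 -> R0=(3,0,0,0) value=3
Op 8: merge R3<->R2 -> R3=(0,0,2,0) R2=(0,0,2,0)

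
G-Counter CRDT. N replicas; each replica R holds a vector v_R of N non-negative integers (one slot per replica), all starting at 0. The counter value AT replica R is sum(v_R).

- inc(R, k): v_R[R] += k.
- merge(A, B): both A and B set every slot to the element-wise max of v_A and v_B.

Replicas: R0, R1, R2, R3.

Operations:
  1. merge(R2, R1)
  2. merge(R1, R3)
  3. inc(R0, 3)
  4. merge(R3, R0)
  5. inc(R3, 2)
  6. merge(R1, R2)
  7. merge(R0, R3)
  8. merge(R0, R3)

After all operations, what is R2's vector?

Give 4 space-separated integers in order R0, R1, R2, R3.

Op 1: merge R2<->R1 -> R2=(0,0,0,0) R1=(0,0,0,0)
Op 2: merge R1<->R3 -> R1=(0,0,0,0) R3=(0,0,0,0)
Op 3: inc R0 by 3 -> R0=(3,0,0,0) value=3
Op 4: merge R3<->R0 -> R3=(3,0,0,0) R0=(3,0,0,0)
Op 5: inc R3 by 2 -> R3=(3,0,0,2) value=5
Op 6: merge R1<->R2 -> R1=(0,0,0,0) R2=(0,0,0,0)
Op 7: merge R0<->R3 -> R0=(3,0,0,2) R3=(3,0,0,2)
Op 8: merge R0<->R3 -> R0=(3,0,0,2) R3=(3,0,0,2)

Answer: 0 0 0 0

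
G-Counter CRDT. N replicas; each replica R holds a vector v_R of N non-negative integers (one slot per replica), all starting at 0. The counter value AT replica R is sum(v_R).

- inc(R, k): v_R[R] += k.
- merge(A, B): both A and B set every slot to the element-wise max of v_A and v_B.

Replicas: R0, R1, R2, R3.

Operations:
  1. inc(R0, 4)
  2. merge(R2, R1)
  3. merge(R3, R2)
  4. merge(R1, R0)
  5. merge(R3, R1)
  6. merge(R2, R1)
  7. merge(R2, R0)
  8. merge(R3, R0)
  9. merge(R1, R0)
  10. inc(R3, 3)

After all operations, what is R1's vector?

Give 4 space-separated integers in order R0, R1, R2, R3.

Op 1: inc R0 by 4 -> R0=(4,0,0,0) value=4
Op 2: merge R2<->R1 -> R2=(0,0,0,0) R1=(0,0,0,0)
Op 3: merge R3<->R2 -> R3=(0,0,0,0) R2=(0,0,0,0)
Op 4: merge R1<->R0 -> R1=(4,0,0,0) R0=(4,0,0,0)
Op 5: merge R3<->R1 -> R3=(4,0,0,0) R1=(4,0,0,0)
Op 6: merge R2<->R1 -> R2=(4,0,0,0) R1=(4,0,0,0)
Op 7: merge R2<->R0 -> R2=(4,0,0,0) R0=(4,0,0,0)
Op 8: merge R3<->R0 -> R3=(4,0,0,0) R0=(4,0,0,0)
Op 9: merge R1<->R0 -> R1=(4,0,0,0) R0=(4,0,0,0)
Op 10: inc R3 by 3 -> R3=(4,0,0,3) value=7

Answer: 4 0 0 0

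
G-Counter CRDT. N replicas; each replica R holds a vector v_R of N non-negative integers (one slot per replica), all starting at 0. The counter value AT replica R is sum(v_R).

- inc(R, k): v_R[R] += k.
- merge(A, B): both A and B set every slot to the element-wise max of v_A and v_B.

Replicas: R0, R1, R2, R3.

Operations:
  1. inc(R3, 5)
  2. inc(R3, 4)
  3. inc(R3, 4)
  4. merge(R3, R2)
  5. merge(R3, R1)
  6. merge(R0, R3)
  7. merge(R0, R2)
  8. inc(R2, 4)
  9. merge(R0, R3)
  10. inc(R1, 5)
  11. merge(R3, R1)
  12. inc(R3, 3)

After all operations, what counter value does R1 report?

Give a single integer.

Answer: 18

Derivation:
Op 1: inc R3 by 5 -> R3=(0,0,0,5) value=5
Op 2: inc R3 by 4 -> R3=(0,0,0,9) value=9
Op 3: inc R3 by 4 -> R3=(0,0,0,13) value=13
Op 4: merge R3<->R2 -> R3=(0,0,0,13) R2=(0,0,0,13)
Op 5: merge R3<->R1 -> R3=(0,0,0,13) R1=(0,0,0,13)
Op 6: merge R0<->R3 -> R0=(0,0,0,13) R3=(0,0,0,13)
Op 7: merge R0<->R2 -> R0=(0,0,0,13) R2=(0,0,0,13)
Op 8: inc R2 by 4 -> R2=(0,0,4,13) value=17
Op 9: merge R0<->R3 -> R0=(0,0,0,13) R3=(0,0,0,13)
Op 10: inc R1 by 5 -> R1=(0,5,0,13) value=18
Op 11: merge R3<->R1 -> R3=(0,5,0,13) R1=(0,5,0,13)
Op 12: inc R3 by 3 -> R3=(0,5,0,16) value=21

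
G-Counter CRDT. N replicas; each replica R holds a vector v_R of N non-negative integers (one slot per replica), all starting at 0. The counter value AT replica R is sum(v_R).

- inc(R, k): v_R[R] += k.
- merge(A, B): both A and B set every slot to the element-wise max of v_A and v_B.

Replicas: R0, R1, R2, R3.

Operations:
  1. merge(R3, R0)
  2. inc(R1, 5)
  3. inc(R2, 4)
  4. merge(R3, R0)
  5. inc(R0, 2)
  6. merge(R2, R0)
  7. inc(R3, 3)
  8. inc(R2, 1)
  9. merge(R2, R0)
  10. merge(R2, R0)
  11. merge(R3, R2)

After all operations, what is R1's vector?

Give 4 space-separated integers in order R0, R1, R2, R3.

Answer: 0 5 0 0

Derivation:
Op 1: merge R3<->R0 -> R3=(0,0,0,0) R0=(0,0,0,0)
Op 2: inc R1 by 5 -> R1=(0,5,0,0) value=5
Op 3: inc R2 by 4 -> R2=(0,0,4,0) value=4
Op 4: merge R3<->R0 -> R3=(0,0,0,0) R0=(0,0,0,0)
Op 5: inc R0 by 2 -> R0=(2,0,0,0) value=2
Op 6: merge R2<->R0 -> R2=(2,0,4,0) R0=(2,0,4,0)
Op 7: inc R3 by 3 -> R3=(0,0,0,3) value=3
Op 8: inc R2 by 1 -> R2=(2,0,5,0) value=7
Op 9: merge R2<->R0 -> R2=(2,0,5,0) R0=(2,0,5,0)
Op 10: merge R2<->R0 -> R2=(2,0,5,0) R0=(2,0,5,0)
Op 11: merge R3<->R2 -> R3=(2,0,5,3) R2=(2,0,5,3)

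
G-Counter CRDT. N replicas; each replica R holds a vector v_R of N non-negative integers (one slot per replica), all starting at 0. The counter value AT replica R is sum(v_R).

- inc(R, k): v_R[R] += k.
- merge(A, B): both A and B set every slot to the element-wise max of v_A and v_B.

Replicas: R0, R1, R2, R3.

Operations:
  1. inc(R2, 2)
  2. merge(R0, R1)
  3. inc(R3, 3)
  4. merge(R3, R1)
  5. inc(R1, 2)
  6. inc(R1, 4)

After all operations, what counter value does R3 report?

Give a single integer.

Answer: 3

Derivation:
Op 1: inc R2 by 2 -> R2=(0,0,2,0) value=2
Op 2: merge R0<->R1 -> R0=(0,0,0,0) R1=(0,0,0,0)
Op 3: inc R3 by 3 -> R3=(0,0,0,3) value=3
Op 4: merge R3<->R1 -> R3=(0,0,0,3) R1=(0,0,0,3)
Op 5: inc R1 by 2 -> R1=(0,2,0,3) value=5
Op 6: inc R1 by 4 -> R1=(0,6,0,3) value=9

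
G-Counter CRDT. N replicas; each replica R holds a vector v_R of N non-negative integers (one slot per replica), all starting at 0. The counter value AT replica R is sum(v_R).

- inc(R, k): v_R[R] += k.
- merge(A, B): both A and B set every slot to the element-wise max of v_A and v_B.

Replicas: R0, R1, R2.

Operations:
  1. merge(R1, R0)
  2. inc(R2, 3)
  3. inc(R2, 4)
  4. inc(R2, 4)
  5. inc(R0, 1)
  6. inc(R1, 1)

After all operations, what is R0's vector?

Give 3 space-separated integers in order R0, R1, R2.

Answer: 1 0 0

Derivation:
Op 1: merge R1<->R0 -> R1=(0,0,0) R0=(0,0,0)
Op 2: inc R2 by 3 -> R2=(0,0,3) value=3
Op 3: inc R2 by 4 -> R2=(0,0,7) value=7
Op 4: inc R2 by 4 -> R2=(0,0,11) value=11
Op 5: inc R0 by 1 -> R0=(1,0,0) value=1
Op 6: inc R1 by 1 -> R1=(0,1,0) value=1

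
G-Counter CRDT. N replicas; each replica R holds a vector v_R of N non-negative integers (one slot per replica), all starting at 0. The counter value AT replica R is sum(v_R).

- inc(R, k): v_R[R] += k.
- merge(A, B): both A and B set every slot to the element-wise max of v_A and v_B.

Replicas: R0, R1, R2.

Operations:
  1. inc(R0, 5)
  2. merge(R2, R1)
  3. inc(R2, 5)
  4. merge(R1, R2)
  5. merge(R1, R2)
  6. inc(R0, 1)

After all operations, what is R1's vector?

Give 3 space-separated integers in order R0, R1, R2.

Answer: 0 0 5

Derivation:
Op 1: inc R0 by 5 -> R0=(5,0,0) value=5
Op 2: merge R2<->R1 -> R2=(0,0,0) R1=(0,0,0)
Op 3: inc R2 by 5 -> R2=(0,0,5) value=5
Op 4: merge R1<->R2 -> R1=(0,0,5) R2=(0,0,5)
Op 5: merge R1<->R2 -> R1=(0,0,5) R2=(0,0,5)
Op 6: inc R0 by 1 -> R0=(6,0,0) value=6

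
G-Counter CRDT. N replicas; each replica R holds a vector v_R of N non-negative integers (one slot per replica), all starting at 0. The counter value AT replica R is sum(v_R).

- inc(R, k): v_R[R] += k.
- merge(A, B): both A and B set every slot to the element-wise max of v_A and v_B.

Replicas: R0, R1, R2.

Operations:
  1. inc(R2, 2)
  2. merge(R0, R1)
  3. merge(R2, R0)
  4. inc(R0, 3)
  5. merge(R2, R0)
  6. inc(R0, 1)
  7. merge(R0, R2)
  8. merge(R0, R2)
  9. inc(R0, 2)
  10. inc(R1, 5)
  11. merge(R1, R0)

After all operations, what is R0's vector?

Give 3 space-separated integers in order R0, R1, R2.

Answer: 6 5 2

Derivation:
Op 1: inc R2 by 2 -> R2=(0,0,2) value=2
Op 2: merge R0<->R1 -> R0=(0,0,0) R1=(0,0,0)
Op 3: merge R2<->R0 -> R2=(0,0,2) R0=(0,0,2)
Op 4: inc R0 by 3 -> R0=(3,0,2) value=5
Op 5: merge R2<->R0 -> R2=(3,0,2) R0=(3,0,2)
Op 6: inc R0 by 1 -> R0=(4,0,2) value=6
Op 7: merge R0<->R2 -> R0=(4,0,2) R2=(4,0,2)
Op 8: merge R0<->R2 -> R0=(4,0,2) R2=(4,0,2)
Op 9: inc R0 by 2 -> R0=(6,0,2) value=8
Op 10: inc R1 by 5 -> R1=(0,5,0) value=5
Op 11: merge R1<->R0 -> R1=(6,5,2) R0=(6,5,2)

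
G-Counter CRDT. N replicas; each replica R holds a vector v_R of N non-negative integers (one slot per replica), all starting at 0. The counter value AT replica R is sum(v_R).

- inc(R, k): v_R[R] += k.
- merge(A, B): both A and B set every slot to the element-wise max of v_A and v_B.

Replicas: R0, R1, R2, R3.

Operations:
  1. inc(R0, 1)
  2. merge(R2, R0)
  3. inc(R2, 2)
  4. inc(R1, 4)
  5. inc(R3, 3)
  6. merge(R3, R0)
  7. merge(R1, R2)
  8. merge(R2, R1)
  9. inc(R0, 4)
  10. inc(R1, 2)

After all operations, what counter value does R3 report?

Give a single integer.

Op 1: inc R0 by 1 -> R0=(1,0,0,0) value=1
Op 2: merge R2<->R0 -> R2=(1,0,0,0) R0=(1,0,0,0)
Op 3: inc R2 by 2 -> R2=(1,0,2,0) value=3
Op 4: inc R1 by 4 -> R1=(0,4,0,0) value=4
Op 5: inc R3 by 3 -> R3=(0,0,0,3) value=3
Op 6: merge R3<->R0 -> R3=(1,0,0,3) R0=(1,0,0,3)
Op 7: merge R1<->R2 -> R1=(1,4,2,0) R2=(1,4,2,0)
Op 8: merge R2<->R1 -> R2=(1,4,2,0) R1=(1,4,2,0)
Op 9: inc R0 by 4 -> R0=(5,0,0,3) value=8
Op 10: inc R1 by 2 -> R1=(1,6,2,0) value=9

Answer: 4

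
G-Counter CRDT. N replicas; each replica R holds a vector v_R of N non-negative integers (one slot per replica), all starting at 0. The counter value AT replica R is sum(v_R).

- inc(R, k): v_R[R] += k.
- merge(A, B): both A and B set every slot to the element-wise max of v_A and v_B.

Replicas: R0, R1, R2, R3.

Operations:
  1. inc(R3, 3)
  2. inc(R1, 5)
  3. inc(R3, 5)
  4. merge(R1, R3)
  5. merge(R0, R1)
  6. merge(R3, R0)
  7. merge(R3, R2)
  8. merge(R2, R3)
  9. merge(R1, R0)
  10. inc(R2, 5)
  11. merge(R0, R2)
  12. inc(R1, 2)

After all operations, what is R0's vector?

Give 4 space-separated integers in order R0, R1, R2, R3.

Op 1: inc R3 by 3 -> R3=(0,0,0,3) value=3
Op 2: inc R1 by 5 -> R1=(0,5,0,0) value=5
Op 3: inc R3 by 5 -> R3=(0,0,0,8) value=8
Op 4: merge R1<->R3 -> R1=(0,5,0,8) R3=(0,5,0,8)
Op 5: merge R0<->R1 -> R0=(0,5,0,8) R1=(0,5,0,8)
Op 6: merge R3<->R0 -> R3=(0,5,0,8) R0=(0,5,0,8)
Op 7: merge R3<->R2 -> R3=(0,5,0,8) R2=(0,5,0,8)
Op 8: merge R2<->R3 -> R2=(0,5,0,8) R3=(0,5,0,8)
Op 9: merge R1<->R0 -> R1=(0,5,0,8) R0=(0,5,0,8)
Op 10: inc R2 by 5 -> R2=(0,5,5,8) value=18
Op 11: merge R0<->R2 -> R0=(0,5,5,8) R2=(0,5,5,8)
Op 12: inc R1 by 2 -> R1=(0,7,0,8) value=15

Answer: 0 5 5 8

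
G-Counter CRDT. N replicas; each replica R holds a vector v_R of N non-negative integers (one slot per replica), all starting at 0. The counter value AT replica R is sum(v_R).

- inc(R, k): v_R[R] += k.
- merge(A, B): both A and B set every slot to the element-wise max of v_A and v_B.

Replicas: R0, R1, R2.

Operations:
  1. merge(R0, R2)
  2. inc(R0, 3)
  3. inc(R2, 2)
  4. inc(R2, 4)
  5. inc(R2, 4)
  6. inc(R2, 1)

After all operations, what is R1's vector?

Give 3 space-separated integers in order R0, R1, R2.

Answer: 0 0 0

Derivation:
Op 1: merge R0<->R2 -> R0=(0,0,0) R2=(0,0,0)
Op 2: inc R0 by 3 -> R0=(3,0,0) value=3
Op 3: inc R2 by 2 -> R2=(0,0,2) value=2
Op 4: inc R2 by 4 -> R2=(0,0,6) value=6
Op 5: inc R2 by 4 -> R2=(0,0,10) value=10
Op 6: inc R2 by 1 -> R2=(0,0,11) value=11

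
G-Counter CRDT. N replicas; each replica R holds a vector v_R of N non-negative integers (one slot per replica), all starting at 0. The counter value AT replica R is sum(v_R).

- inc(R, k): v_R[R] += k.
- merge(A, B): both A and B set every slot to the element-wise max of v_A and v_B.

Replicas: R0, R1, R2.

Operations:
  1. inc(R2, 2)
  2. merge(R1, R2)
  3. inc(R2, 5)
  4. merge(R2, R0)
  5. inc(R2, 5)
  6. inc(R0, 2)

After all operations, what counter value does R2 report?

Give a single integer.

Op 1: inc R2 by 2 -> R2=(0,0,2) value=2
Op 2: merge R1<->R2 -> R1=(0,0,2) R2=(0,0,2)
Op 3: inc R2 by 5 -> R2=(0,0,7) value=7
Op 4: merge R2<->R0 -> R2=(0,0,7) R0=(0,0,7)
Op 5: inc R2 by 5 -> R2=(0,0,12) value=12
Op 6: inc R0 by 2 -> R0=(2,0,7) value=9

Answer: 12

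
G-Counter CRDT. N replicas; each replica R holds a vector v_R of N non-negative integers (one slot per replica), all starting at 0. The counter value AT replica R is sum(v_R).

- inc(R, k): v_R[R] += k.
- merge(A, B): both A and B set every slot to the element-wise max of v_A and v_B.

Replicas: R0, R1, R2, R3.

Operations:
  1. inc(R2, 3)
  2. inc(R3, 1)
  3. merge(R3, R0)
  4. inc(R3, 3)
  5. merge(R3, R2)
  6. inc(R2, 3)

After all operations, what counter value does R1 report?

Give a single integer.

Op 1: inc R2 by 3 -> R2=(0,0,3,0) value=3
Op 2: inc R3 by 1 -> R3=(0,0,0,1) value=1
Op 3: merge R3<->R0 -> R3=(0,0,0,1) R0=(0,0,0,1)
Op 4: inc R3 by 3 -> R3=(0,0,0,4) value=4
Op 5: merge R3<->R2 -> R3=(0,0,3,4) R2=(0,0,3,4)
Op 6: inc R2 by 3 -> R2=(0,0,6,4) value=10

Answer: 0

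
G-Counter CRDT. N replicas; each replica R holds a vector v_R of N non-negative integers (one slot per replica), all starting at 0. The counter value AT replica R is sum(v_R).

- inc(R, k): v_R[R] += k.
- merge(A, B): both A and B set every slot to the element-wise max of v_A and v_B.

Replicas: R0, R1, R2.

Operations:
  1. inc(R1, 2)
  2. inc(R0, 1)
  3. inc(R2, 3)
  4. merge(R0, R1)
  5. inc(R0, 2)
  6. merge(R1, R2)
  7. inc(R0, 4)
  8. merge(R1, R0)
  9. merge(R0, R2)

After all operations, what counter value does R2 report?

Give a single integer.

Op 1: inc R1 by 2 -> R1=(0,2,0) value=2
Op 2: inc R0 by 1 -> R0=(1,0,0) value=1
Op 3: inc R2 by 3 -> R2=(0,0,3) value=3
Op 4: merge R0<->R1 -> R0=(1,2,0) R1=(1,2,0)
Op 5: inc R0 by 2 -> R0=(3,2,0) value=5
Op 6: merge R1<->R2 -> R1=(1,2,3) R2=(1,2,3)
Op 7: inc R0 by 4 -> R0=(7,2,0) value=9
Op 8: merge R1<->R0 -> R1=(7,2,3) R0=(7,2,3)
Op 9: merge R0<->R2 -> R0=(7,2,3) R2=(7,2,3)

Answer: 12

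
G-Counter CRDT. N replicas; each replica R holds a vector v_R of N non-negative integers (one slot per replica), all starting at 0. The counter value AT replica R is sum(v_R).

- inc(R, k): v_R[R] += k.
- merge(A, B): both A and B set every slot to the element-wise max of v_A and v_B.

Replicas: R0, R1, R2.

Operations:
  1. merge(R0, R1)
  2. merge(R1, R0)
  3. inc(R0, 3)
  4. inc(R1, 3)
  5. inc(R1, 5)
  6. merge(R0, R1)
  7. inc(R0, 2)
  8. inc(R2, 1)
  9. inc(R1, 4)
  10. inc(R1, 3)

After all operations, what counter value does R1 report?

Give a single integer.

Op 1: merge R0<->R1 -> R0=(0,0,0) R1=(0,0,0)
Op 2: merge R1<->R0 -> R1=(0,0,0) R0=(0,0,0)
Op 3: inc R0 by 3 -> R0=(3,0,0) value=3
Op 4: inc R1 by 3 -> R1=(0,3,0) value=3
Op 5: inc R1 by 5 -> R1=(0,8,0) value=8
Op 6: merge R0<->R1 -> R0=(3,8,0) R1=(3,8,0)
Op 7: inc R0 by 2 -> R0=(5,8,0) value=13
Op 8: inc R2 by 1 -> R2=(0,0,1) value=1
Op 9: inc R1 by 4 -> R1=(3,12,0) value=15
Op 10: inc R1 by 3 -> R1=(3,15,0) value=18

Answer: 18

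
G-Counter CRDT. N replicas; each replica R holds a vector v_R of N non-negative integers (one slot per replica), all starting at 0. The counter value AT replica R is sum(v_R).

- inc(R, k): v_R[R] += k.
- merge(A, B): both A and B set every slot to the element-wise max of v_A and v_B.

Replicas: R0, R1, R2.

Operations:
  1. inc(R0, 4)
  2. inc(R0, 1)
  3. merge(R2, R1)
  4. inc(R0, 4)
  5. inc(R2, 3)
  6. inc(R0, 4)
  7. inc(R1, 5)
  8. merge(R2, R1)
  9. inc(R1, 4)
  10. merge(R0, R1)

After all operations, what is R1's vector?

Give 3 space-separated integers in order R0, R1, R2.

Answer: 13 9 3

Derivation:
Op 1: inc R0 by 4 -> R0=(4,0,0) value=4
Op 2: inc R0 by 1 -> R0=(5,0,0) value=5
Op 3: merge R2<->R1 -> R2=(0,0,0) R1=(0,0,0)
Op 4: inc R0 by 4 -> R0=(9,0,0) value=9
Op 5: inc R2 by 3 -> R2=(0,0,3) value=3
Op 6: inc R0 by 4 -> R0=(13,0,0) value=13
Op 7: inc R1 by 5 -> R1=(0,5,0) value=5
Op 8: merge R2<->R1 -> R2=(0,5,3) R1=(0,5,3)
Op 9: inc R1 by 4 -> R1=(0,9,3) value=12
Op 10: merge R0<->R1 -> R0=(13,9,3) R1=(13,9,3)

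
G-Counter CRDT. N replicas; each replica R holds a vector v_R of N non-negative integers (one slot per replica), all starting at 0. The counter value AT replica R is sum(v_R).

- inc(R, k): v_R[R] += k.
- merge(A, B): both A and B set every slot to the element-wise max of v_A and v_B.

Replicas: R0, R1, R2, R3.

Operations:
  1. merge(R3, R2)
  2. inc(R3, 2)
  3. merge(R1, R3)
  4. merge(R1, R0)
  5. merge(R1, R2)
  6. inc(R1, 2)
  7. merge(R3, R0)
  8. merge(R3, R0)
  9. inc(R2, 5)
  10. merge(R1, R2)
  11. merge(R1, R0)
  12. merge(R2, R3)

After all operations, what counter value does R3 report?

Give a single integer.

Op 1: merge R3<->R2 -> R3=(0,0,0,0) R2=(0,0,0,0)
Op 2: inc R3 by 2 -> R3=(0,0,0,2) value=2
Op 3: merge R1<->R3 -> R1=(0,0,0,2) R3=(0,0,0,2)
Op 4: merge R1<->R0 -> R1=(0,0,0,2) R0=(0,0,0,2)
Op 5: merge R1<->R2 -> R1=(0,0,0,2) R2=(0,0,0,2)
Op 6: inc R1 by 2 -> R1=(0,2,0,2) value=4
Op 7: merge R3<->R0 -> R3=(0,0,0,2) R0=(0,0,0,2)
Op 8: merge R3<->R0 -> R3=(0,0,0,2) R0=(0,0,0,2)
Op 9: inc R2 by 5 -> R2=(0,0,5,2) value=7
Op 10: merge R1<->R2 -> R1=(0,2,5,2) R2=(0,2,5,2)
Op 11: merge R1<->R0 -> R1=(0,2,5,2) R0=(0,2,5,2)
Op 12: merge R2<->R3 -> R2=(0,2,5,2) R3=(0,2,5,2)

Answer: 9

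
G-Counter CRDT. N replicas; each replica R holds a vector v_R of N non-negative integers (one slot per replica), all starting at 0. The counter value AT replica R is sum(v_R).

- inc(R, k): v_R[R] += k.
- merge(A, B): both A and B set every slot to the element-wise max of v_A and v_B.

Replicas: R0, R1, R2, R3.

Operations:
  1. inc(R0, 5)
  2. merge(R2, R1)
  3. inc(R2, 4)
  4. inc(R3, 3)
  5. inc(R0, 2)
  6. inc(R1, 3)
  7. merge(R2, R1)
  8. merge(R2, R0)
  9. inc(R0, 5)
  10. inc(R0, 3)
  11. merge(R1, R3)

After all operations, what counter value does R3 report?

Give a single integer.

Answer: 10

Derivation:
Op 1: inc R0 by 5 -> R0=(5,0,0,0) value=5
Op 2: merge R2<->R1 -> R2=(0,0,0,0) R1=(0,0,0,0)
Op 3: inc R2 by 4 -> R2=(0,0,4,0) value=4
Op 4: inc R3 by 3 -> R3=(0,0,0,3) value=3
Op 5: inc R0 by 2 -> R0=(7,0,0,0) value=7
Op 6: inc R1 by 3 -> R1=(0,3,0,0) value=3
Op 7: merge R2<->R1 -> R2=(0,3,4,0) R1=(0,3,4,0)
Op 8: merge R2<->R0 -> R2=(7,3,4,0) R0=(7,3,4,0)
Op 9: inc R0 by 5 -> R0=(12,3,4,0) value=19
Op 10: inc R0 by 3 -> R0=(15,3,4,0) value=22
Op 11: merge R1<->R3 -> R1=(0,3,4,3) R3=(0,3,4,3)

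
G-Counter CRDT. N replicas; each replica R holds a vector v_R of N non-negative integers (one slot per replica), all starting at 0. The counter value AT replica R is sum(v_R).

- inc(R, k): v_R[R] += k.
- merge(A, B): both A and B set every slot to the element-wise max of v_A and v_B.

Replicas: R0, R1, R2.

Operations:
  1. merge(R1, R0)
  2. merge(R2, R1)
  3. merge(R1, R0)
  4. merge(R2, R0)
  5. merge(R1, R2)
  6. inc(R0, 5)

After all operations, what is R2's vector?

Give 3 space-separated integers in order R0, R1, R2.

Answer: 0 0 0

Derivation:
Op 1: merge R1<->R0 -> R1=(0,0,0) R0=(0,0,0)
Op 2: merge R2<->R1 -> R2=(0,0,0) R1=(0,0,0)
Op 3: merge R1<->R0 -> R1=(0,0,0) R0=(0,0,0)
Op 4: merge R2<->R0 -> R2=(0,0,0) R0=(0,0,0)
Op 5: merge R1<->R2 -> R1=(0,0,0) R2=(0,0,0)
Op 6: inc R0 by 5 -> R0=(5,0,0) value=5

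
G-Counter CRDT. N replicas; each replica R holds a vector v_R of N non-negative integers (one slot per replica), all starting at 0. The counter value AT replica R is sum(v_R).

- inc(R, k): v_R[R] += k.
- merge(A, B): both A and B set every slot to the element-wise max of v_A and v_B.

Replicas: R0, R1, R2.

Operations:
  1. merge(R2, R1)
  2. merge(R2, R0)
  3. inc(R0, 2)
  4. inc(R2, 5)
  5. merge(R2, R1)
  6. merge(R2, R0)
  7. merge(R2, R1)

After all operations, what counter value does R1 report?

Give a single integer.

Answer: 7

Derivation:
Op 1: merge R2<->R1 -> R2=(0,0,0) R1=(0,0,0)
Op 2: merge R2<->R0 -> R2=(0,0,0) R0=(0,0,0)
Op 3: inc R0 by 2 -> R0=(2,0,0) value=2
Op 4: inc R2 by 5 -> R2=(0,0,5) value=5
Op 5: merge R2<->R1 -> R2=(0,0,5) R1=(0,0,5)
Op 6: merge R2<->R0 -> R2=(2,0,5) R0=(2,0,5)
Op 7: merge R2<->R1 -> R2=(2,0,5) R1=(2,0,5)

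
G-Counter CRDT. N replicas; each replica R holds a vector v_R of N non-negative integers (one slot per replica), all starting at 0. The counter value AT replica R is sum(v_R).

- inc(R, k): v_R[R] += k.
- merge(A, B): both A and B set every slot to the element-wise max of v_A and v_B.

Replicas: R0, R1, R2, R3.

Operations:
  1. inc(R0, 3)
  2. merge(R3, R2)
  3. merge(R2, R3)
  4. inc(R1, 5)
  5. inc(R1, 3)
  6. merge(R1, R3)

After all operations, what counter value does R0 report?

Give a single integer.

Op 1: inc R0 by 3 -> R0=(3,0,0,0) value=3
Op 2: merge R3<->R2 -> R3=(0,0,0,0) R2=(0,0,0,0)
Op 3: merge R2<->R3 -> R2=(0,0,0,0) R3=(0,0,0,0)
Op 4: inc R1 by 5 -> R1=(0,5,0,0) value=5
Op 5: inc R1 by 3 -> R1=(0,8,0,0) value=8
Op 6: merge R1<->R3 -> R1=(0,8,0,0) R3=(0,8,0,0)

Answer: 3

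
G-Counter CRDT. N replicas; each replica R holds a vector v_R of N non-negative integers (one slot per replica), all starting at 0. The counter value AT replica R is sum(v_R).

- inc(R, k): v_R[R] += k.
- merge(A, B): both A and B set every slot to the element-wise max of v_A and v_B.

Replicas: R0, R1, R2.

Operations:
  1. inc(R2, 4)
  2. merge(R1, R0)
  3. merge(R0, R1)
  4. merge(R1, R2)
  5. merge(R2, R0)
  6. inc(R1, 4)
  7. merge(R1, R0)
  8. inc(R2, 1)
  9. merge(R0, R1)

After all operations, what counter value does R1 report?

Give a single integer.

Answer: 8

Derivation:
Op 1: inc R2 by 4 -> R2=(0,0,4) value=4
Op 2: merge R1<->R0 -> R1=(0,0,0) R0=(0,0,0)
Op 3: merge R0<->R1 -> R0=(0,0,0) R1=(0,0,0)
Op 4: merge R1<->R2 -> R1=(0,0,4) R2=(0,0,4)
Op 5: merge R2<->R0 -> R2=(0,0,4) R0=(0,0,4)
Op 6: inc R1 by 4 -> R1=(0,4,4) value=8
Op 7: merge R1<->R0 -> R1=(0,4,4) R0=(0,4,4)
Op 8: inc R2 by 1 -> R2=(0,0,5) value=5
Op 9: merge R0<->R1 -> R0=(0,4,4) R1=(0,4,4)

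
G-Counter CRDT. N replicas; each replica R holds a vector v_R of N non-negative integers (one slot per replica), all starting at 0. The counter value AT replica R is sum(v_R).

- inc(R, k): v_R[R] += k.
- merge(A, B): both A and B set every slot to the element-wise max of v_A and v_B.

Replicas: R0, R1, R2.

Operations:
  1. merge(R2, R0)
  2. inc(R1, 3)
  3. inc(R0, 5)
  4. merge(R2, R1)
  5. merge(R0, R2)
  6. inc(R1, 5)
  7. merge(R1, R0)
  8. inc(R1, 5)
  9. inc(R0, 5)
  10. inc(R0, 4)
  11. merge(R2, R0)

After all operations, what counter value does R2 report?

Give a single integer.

Answer: 22

Derivation:
Op 1: merge R2<->R0 -> R2=(0,0,0) R0=(0,0,0)
Op 2: inc R1 by 3 -> R1=(0,3,0) value=3
Op 3: inc R0 by 5 -> R0=(5,0,0) value=5
Op 4: merge R2<->R1 -> R2=(0,3,0) R1=(0,3,0)
Op 5: merge R0<->R2 -> R0=(5,3,0) R2=(5,3,0)
Op 6: inc R1 by 5 -> R1=(0,8,0) value=8
Op 7: merge R1<->R0 -> R1=(5,8,0) R0=(5,8,0)
Op 8: inc R1 by 5 -> R1=(5,13,0) value=18
Op 9: inc R0 by 5 -> R0=(10,8,0) value=18
Op 10: inc R0 by 4 -> R0=(14,8,0) value=22
Op 11: merge R2<->R0 -> R2=(14,8,0) R0=(14,8,0)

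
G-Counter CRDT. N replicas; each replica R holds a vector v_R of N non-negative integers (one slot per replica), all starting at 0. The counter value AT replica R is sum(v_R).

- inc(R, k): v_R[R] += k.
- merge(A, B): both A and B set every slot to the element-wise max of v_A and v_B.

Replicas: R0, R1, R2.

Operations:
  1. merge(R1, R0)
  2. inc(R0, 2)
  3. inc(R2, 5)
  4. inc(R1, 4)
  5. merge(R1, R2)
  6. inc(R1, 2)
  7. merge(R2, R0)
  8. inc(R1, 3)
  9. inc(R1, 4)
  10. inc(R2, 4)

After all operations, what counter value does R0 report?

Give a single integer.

Op 1: merge R1<->R0 -> R1=(0,0,0) R0=(0,0,0)
Op 2: inc R0 by 2 -> R0=(2,0,0) value=2
Op 3: inc R2 by 5 -> R2=(0,0,5) value=5
Op 4: inc R1 by 4 -> R1=(0,4,0) value=4
Op 5: merge R1<->R2 -> R1=(0,4,5) R2=(0,4,5)
Op 6: inc R1 by 2 -> R1=(0,6,5) value=11
Op 7: merge R2<->R0 -> R2=(2,4,5) R0=(2,4,5)
Op 8: inc R1 by 3 -> R1=(0,9,5) value=14
Op 9: inc R1 by 4 -> R1=(0,13,5) value=18
Op 10: inc R2 by 4 -> R2=(2,4,9) value=15

Answer: 11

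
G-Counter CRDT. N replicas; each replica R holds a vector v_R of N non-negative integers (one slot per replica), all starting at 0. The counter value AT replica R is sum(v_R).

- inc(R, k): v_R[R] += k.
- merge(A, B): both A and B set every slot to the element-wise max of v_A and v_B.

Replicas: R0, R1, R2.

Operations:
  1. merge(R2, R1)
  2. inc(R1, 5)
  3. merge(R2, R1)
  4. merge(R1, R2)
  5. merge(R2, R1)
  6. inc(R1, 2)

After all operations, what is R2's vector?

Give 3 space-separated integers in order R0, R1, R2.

Op 1: merge R2<->R1 -> R2=(0,0,0) R1=(0,0,0)
Op 2: inc R1 by 5 -> R1=(0,5,0) value=5
Op 3: merge R2<->R1 -> R2=(0,5,0) R1=(0,5,0)
Op 4: merge R1<->R2 -> R1=(0,5,0) R2=(0,5,0)
Op 5: merge R2<->R1 -> R2=(0,5,0) R1=(0,5,0)
Op 6: inc R1 by 2 -> R1=(0,7,0) value=7

Answer: 0 5 0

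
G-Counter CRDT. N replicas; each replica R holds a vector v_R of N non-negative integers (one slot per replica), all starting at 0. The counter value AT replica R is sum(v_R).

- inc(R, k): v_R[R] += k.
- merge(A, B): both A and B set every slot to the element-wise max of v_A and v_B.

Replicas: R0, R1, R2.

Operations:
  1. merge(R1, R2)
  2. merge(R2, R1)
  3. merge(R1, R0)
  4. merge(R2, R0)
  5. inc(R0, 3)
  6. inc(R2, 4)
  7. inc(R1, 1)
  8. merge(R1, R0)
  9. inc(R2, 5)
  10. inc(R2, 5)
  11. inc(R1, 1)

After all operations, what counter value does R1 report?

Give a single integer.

Answer: 5

Derivation:
Op 1: merge R1<->R2 -> R1=(0,0,0) R2=(0,0,0)
Op 2: merge R2<->R1 -> R2=(0,0,0) R1=(0,0,0)
Op 3: merge R1<->R0 -> R1=(0,0,0) R0=(0,0,0)
Op 4: merge R2<->R0 -> R2=(0,0,0) R0=(0,0,0)
Op 5: inc R0 by 3 -> R0=(3,0,0) value=3
Op 6: inc R2 by 4 -> R2=(0,0,4) value=4
Op 7: inc R1 by 1 -> R1=(0,1,0) value=1
Op 8: merge R1<->R0 -> R1=(3,1,0) R0=(3,1,0)
Op 9: inc R2 by 5 -> R2=(0,0,9) value=9
Op 10: inc R2 by 5 -> R2=(0,0,14) value=14
Op 11: inc R1 by 1 -> R1=(3,2,0) value=5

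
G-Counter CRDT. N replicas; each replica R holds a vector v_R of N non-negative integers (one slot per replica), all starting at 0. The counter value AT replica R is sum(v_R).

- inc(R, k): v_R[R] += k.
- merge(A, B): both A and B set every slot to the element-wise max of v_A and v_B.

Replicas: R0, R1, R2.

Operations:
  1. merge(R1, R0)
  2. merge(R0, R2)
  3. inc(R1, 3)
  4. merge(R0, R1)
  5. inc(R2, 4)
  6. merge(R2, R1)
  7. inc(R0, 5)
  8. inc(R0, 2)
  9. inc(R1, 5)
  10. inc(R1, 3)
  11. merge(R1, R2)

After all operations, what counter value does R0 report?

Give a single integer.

Op 1: merge R1<->R0 -> R1=(0,0,0) R0=(0,0,0)
Op 2: merge R0<->R2 -> R0=(0,0,0) R2=(0,0,0)
Op 3: inc R1 by 3 -> R1=(0,3,0) value=3
Op 4: merge R0<->R1 -> R0=(0,3,0) R1=(0,3,0)
Op 5: inc R2 by 4 -> R2=(0,0,4) value=4
Op 6: merge R2<->R1 -> R2=(0,3,4) R1=(0,3,4)
Op 7: inc R0 by 5 -> R0=(5,3,0) value=8
Op 8: inc R0 by 2 -> R0=(7,3,0) value=10
Op 9: inc R1 by 5 -> R1=(0,8,4) value=12
Op 10: inc R1 by 3 -> R1=(0,11,4) value=15
Op 11: merge R1<->R2 -> R1=(0,11,4) R2=(0,11,4)

Answer: 10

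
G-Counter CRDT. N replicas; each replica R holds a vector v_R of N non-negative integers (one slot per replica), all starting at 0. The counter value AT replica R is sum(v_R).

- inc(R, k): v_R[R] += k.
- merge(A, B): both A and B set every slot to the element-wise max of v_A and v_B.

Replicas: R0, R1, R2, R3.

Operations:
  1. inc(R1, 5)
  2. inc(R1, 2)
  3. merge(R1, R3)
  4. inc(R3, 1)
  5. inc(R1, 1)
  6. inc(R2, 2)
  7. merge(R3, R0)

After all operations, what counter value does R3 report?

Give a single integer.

Answer: 8

Derivation:
Op 1: inc R1 by 5 -> R1=(0,5,0,0) value=5
Op 2: inc R1 by 2 -> R1=(0,7,0,0) value=7
Op 3: merge R1<->R3 -> R1=(0,7,0,0) R3=(0,7,0,0)
Op 4: inc R3 by 1 -> R3=(0,7,0,1) value=8
Op 5: inc R1 by 1 -> R1=(0,8,0,0) value=8
Op 6: inc R2 by 2 -> R2=(0,0,2,0) value=2
Op 7: merge R3<->R0 -> R3=(0,7,0,1) R0=(0,7,0,1)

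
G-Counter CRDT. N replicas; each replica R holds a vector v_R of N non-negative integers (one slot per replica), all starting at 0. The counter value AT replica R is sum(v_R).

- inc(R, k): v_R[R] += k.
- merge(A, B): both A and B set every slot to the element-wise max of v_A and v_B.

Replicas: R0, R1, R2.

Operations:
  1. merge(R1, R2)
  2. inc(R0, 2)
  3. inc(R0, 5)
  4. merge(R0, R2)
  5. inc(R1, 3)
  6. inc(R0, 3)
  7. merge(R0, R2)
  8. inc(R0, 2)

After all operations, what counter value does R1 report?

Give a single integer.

Op 1: merge R1<->R2 -> R1=(0,0,0) R2=(0,0,0)
Op 2: inc R0 by 2 -> R0=(2,0,0) value=2
Op 3: inc R0 by 5 -> R0=(7,0,0) value=7
Op 4: merge R0<->R2 -> R0=(7,0,0) R2=(7,0,0)
Op 5: inc R1 by 3 -> R1=(0,3,0) value=3
Op 6: inc R0 by 3 -> R0=(10,0,0) value=10
Op 7: merge R0<->R2 -> R0=(10,0,0) R2=(10,0,0)
Op 8: inc R0 by 2 -> R0=(12,0,0) value=12

Answer: 3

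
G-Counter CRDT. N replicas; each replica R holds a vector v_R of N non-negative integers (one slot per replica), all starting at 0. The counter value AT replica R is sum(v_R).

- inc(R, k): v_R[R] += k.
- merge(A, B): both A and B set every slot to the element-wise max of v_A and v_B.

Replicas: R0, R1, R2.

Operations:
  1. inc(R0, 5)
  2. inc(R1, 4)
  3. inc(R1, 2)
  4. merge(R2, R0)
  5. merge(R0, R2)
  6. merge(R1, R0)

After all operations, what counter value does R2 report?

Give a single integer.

Op 1: inc R0 by 5 -> R0=(5,0,0) value=5
Op 2: inc R1 by 4 -> R1=(0,4,0) value=4
Op 3: inc R1 by 2 -> R1=(0,6,0) value=6
Op 4: merge R2<->R0 -> R2=(5,0,0) R0=(5,0,0)
Op 5: merge R0<->R2 -> R0=(5,0,0) R2=(5,0,0)
Op 6: merge R1<->R0 -> R1=(5,6,0) R0=(5,6,0)

Answer: 5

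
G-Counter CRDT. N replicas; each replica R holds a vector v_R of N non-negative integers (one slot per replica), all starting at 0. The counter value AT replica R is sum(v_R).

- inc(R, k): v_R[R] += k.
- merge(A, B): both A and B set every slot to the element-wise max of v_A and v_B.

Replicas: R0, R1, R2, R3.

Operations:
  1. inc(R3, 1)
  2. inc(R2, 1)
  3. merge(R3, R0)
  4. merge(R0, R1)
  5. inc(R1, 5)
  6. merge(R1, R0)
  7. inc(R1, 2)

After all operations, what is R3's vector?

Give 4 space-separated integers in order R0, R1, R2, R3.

Answer: 0 0 0 1

Derivation:
Op 1: inc R3 by 1 -> R3=(0,0,0,1) value=1
Op 2: inc R2 by 1 -> R2=(0,0,1,0) value=1
Op 3: merge R3<->R0 -> R3=(0,0,0,1) R0=(0,0,0,1)
Op 4: merge R0<->R1 -> R0=(0,0,0,1) R1=(0,0,0,1)
Op 5: inc R1 by 5 -> R1=(0,5,0,1) value=6
Op 6: merge R1<->R0 -> R1=(0,5,0,1) R0=(0,5,0,1)
Op 7: inc R1 by 2 -> R1=(0,7,0,1) value=8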